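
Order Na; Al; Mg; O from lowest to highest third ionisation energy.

Al < O < Na < Mg

The third ionization energy removes an electron from the +2 ion. For each element: Na²⁺ is already 1 electron into the core; Al²⁺ still has 1 valence electron; Mg²⁺ is the bare [Ne] core; O²⁺ still has 4 valence electrons.
Breaking into a closed-shell core is much more expensive than removing a leftover valence electron — Na and Mg have the largest IE_3 here.
Valence configurations: Al²⁺ [Ne]3s¹, O²⁺ [He]2s²2p².
Approximate IE_3 values (kJ/mol): Na 6910, Al 2745, Mg 7733, O 5300.
Hence IE_3: Al < O < Na < Mg.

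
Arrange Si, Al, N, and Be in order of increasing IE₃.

Al < Si < N < Be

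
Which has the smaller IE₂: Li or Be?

Be

IE_2 is the cost of taking one more electron from the +1 cation: Li⁺ is the bare [He] core; Be⁺ still has 1 valence electron.
Pulling an electron out of a noble-gas core costs far more than removing a remaining valence electron, so Li sits at the high end of IE_2.
The numbers (kJ/mol): Li 7298, Be 1757.
Hence IE_2: Be < Li.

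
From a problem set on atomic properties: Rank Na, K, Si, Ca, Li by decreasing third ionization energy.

Consider each +2 ion: Na²⁺ is already 1 electron into the core; K²⁺ is already 1 electron into the core; Si²⁺ still has 2 valence electrons; Ca²⁺ is the bare [Ar] core; Li²⁺ is already 1 electron into the core.
Core electrons are held far more tightly than valence electrons, so K, Ca, Na and Li top the IE_3 order.
Tabulated IE_3 (kJ/mol): Na 6910, K 4420, Si 3232, Ca 4912, Li 11815.
Putting it together, IE_3: Si < K < Ca < Na < Li.

Li > Na > Ca > K > Si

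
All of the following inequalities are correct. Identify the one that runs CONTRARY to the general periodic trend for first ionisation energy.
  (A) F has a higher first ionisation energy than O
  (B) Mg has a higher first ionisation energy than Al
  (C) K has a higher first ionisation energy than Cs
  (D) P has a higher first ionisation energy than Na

The general trend: first ionisation energy increases across a period and decreases down a group.
(A) F (period 2, group 17) vs O (period 2, group 16): the stated order agrees with the simple trend.
(B) Mg (period 3, group 2) vs Al (period 3, group 13): the stated order contradicts the simple trend.
(C) K (period 4, group 1) vs Cs (period 6, group 1): the stated order agrees with the simple trend.
(D) P (period 3, group 15) vs Na (period 3, group 1): the stated order agrees with the simple trend.
The exception is (B): Al's single 3p electron is easier to remove than one from Mg's filled 3s².

(B)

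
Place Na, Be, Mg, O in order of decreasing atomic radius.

Be is in period 2, group 2; O is in period 2, group 16; Na is in period 3, group 1; Mg is in period 3, group 2.
Across a period the added protons contract the valence shell; down a group each new principal shell makes the atom larger.
Neither a single period nor a single group — weigh both effects.
Be > O: Be lies to the left of O in period 2, so the across-period effect alone puts Be larger.
Mg > Be: they share group 2; the group trend gives Mg the larger value.
Na > Mg: Na lies to the left of Mg in period 3, so the across-period effect alone puts Na larger.
Approximate values (pm): Be 102, O 63, Na 155, Mg 139.
So from largest to smallest: Na > Mg > Be > O.

Na > Mg > Be > O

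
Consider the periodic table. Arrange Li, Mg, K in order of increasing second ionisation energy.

The second ionization energy removes an electron from the +1 ion. For each element: Li⁺ is the bare [He] core; Mg⁺ still has 1 valence electron; K⁺ is the bare [Ar] core.
Core electrons are held far more tightly than valence electrons, so K and Li top the IE_2 order.
Tabulated IE_2 (kJ/mol): Li 7298, Mg 1451, K 3052.
So the second ionization energies run Mg < K < Li.

Mg < K < Li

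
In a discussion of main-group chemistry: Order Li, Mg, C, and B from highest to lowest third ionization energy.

Consider each +2 ion: Li²⁺ is already 1 electron into the core; Mg²⁺ is the bare [Ne] core; C²⁺ still has 2 valence electrons; B²⁺ still has 1 valence electron.
Core electrons are held far more tightly than valence electrons, so Mg and Li top the IE_3 order.
Valence configurations: C²⁺ [He]2s², B²⁺ [He]2s¹.
Approximate IE_3 values (kJ/mol): Li 11815, Mg 7733, C 4620, B 3660.
Hence IE_3: B < C < Mg < Li.

Li > Mg > C > B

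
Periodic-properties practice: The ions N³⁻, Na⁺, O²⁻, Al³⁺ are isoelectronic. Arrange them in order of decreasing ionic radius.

All of these have 10 electrons, so size is governed by nuclear charge alone: the more protons, the stronger the pull on the same electron cloud, and the smaller the ion.
Nuclear charges: Al³⁺ (Z=13), Na⁺ (Z=11), O²⁻ (Z=8), N³⁻ (Z=7).
Largest to smallest: N³⁻ > O²⁻ > Na⁺ > Al³⁺.

N³⁻ > O²⁻ > Na⁺ > Al³⁺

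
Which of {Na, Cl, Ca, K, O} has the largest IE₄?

IE_4 is the cost of taking one more electron from the +3 cation: Na³⁺ is already 2 electrons into the core; Cl³⁺ still has 4 valence electrons; Ca³⁺ is already 1 electron into the core; K³⁺ is already 2 electrons into the core; O³⁺ still has 3 valence electrons.
Usually core removal costs more than valence removal, but here the competition is close: a tightly held n=2 valence electron can cost more to remove than an n=3 core electron, so the actual values have to decide it.
Valence configurations: Cl³⁺ [Ne]3s²3p², O³⁺ [He]2s²2p¹.
Tabulated IE_4 (kJ/mol): Na 9543, Cl 5159, Ca 6491, K 5877, O 7469.
So the fourth ionization energies run Cl < K < Ca < O < Na.

Na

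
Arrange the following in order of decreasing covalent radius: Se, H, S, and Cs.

Cs, Se, S, H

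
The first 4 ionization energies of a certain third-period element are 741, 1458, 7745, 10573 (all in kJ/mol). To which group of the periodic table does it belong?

Group 2

Look for the largest jump between consecutive ionization energies: IE3/IE2 ≈ 5.3, far larger than any earlier ratio.
That jump marks the point where a core electron is being removed. So the atom has 2 valence electrons.
A main-group element with 2 valence electrons is in group 2.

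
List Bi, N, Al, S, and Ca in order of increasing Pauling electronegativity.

N is in period 2, group 15; Al is in period 3, group 13; S is in period 3, group 16; Ca is in period 4, group 2; Bi is in period 6, group 15.
Atoms toward the upper right of the periodic table pull bonding electrons most strongly.
Here both period and group differ, so the two effects have to be weighed against each other.
Al > Ca: relative to Ca, both the across-period and down-group shifts push Al's electronegativity up.
Bi > Al: the two effects oppose for this pair; the across-period effect wins (2.02 vs 1.61).
S > Bi: both effects reinforce here, so S is clearly the higher of the two.
N > S: period and group pull opposite ways; the down-group shift dominates (3.04 vs 2.58).
Approximate values (Pauling): N 3.04, Al 1.61, S 2.58, Ca 1.00, Bi 2.02.
So from lowest to highest: Ca < Al < Bi < S < N.

Ca, Al, Bi, S, N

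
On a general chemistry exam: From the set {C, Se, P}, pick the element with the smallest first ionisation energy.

C is in period 2, group 14; P is in period 3, group 15; Se is in period 4, group 16.
First ionization energy rises across a period (greater Z_eff holds electrons more tightly) and falls down a group (valence electrons are farther from the nucleus).
These sit on a diagonal, where the across-period and down-group effects partly cancel.
P > Se: the two effects oppose for this pair; the down-group effect wins (1012 vs 941 kJ/mol).
C > P: the two effects oppose for this pair; the down-group effect wins (1086 vs 1012 kJ/mol).
For reference (kJ/mol): C 1086, P 1012, Se 941.
The smallest first ionisation energy among these belongs to Se.

Se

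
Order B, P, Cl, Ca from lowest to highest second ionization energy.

Ca, P, Cl, B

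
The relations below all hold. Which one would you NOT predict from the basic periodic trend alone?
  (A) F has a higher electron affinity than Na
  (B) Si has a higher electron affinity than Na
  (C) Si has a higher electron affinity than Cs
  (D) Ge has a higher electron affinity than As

(D)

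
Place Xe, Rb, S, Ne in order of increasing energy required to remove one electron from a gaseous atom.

Rb < S < Xe < Ne

IE₁ increases left→right with effective nuclear charge and decreases top→bottom as the valence shell moves farther out.
Here both period and group differ, so the two effects have to be weighed against each other.
S > Rb: relative to Rb, both the across-period and down-group shifts push S's first ionization energy up.
Xe > S: period and group pull opposite ways; the across-period shift dominates (1170 vs 1000 kJ/mol).
Ne > Xe: Ne sits above Xe in group 18, so the down-group effect alone puts Ne higher.
Approximate values (kJ/mol): Ne 2081, S 1000, Rb 403, Xe 1170.
So from lowest to highest: Rb < S < Xe < Ne.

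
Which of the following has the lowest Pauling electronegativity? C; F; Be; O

Be

Be is in period 2, group 2; C is in period 2, group 14; O is in period 2, group 16; F is in period 2, group 17.
EN rises left→right (higher Z_eff, smaller atoms) and falls top→bottom (larger, more shielded atoms).
All lie in period 2, so electronegativity increases left to right.
The lowest Pauling electronegativity among these belongs to Be.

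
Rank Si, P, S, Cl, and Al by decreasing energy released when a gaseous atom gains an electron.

Cl > S > Si > P > Al

Al is in period 3, group 13; Si is in period 3, group 14; P is in period 3, group 15; S is in period 3, group 16; Cl is in period 3, group 17.
EA tends to increase across a period and decrease down a group, though the pattern is less regular than for IE or radius.
All lie in period 3; the across-period trend (electron affinity increases left to right) applies, with the exception below.
Note the exception: Si has a higher electron affinity than P, contrary to the simple trend — adding an electron to P's half-filled 3p³ is unfavourable, so Si (3p²) has the more exothermic EA.
For reference (kJ/mol): Al 42, Si 134, P 72, S 200, Cl 349.
So from highest to lowest: Cl > S > Si > P > Al.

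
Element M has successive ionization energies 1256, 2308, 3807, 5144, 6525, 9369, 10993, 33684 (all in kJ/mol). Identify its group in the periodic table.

Look for the largest jump between consecutive ionization energies: IE8/IE7 ≈ 3.1, far larger than any earlier ratio.
That jump marks the point where a core electron is being removed. So the atom has 7 valence electrons.
A main-group element with 7 valence electrons is in group 17.

Group 17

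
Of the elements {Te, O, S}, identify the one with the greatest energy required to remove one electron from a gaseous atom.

O

IE₁ increases left→right with effective nuclear charge and decreases top→bottom as the valence shell moves farther out.
All are in group 16, so first ionization energy increases up the group.
The greatest energy required to remove one electron from a gaseous atom among these belongs to O.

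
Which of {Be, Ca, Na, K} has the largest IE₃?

Be

After 2 electrons have been removed, what remains? Be²⁺ is the bare [He] core; Ca²⁺ is the bare [Ar] core; Na²⁺ is already 1 electron into the core; K²⁺ is already 1 electron into the core.
All of these are removing an electron from a noble-gas core or deeper; the smaller core (lower principal quantum number) is held far more tightly, and within a period the higher nuclear charge binds the same core more tightly.
Approximate IE_3 values (kJ/mol): Be 14849, Ca 4912, Na 6910, K 4420.
So the third ionization energies run K < Ca < Na < Be.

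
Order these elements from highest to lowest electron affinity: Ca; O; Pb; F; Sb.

F > O > Sb > Pb > Ca

O is in period 2, group 16; F is in period 2, group 17; Ca is in period 4, group 2; Sb is in period 5, group 15; Pb is in period 6, group 14.
Adding an electron releases more energy for atoms nearer the top right (short of the noble gases).
These span different periods and groups, so the two trends combine.
Pb > Ca: the two effects oppose for this pair; the across-period effect wins (35 vs 2 kJ/mol).
Sb > Pb: both effects reinforce here, so Sb is clearly the higher of the two.
O > Sb: relative to Sb, both the across-period and down-group shifts push O's electron affinity up.
F > O: both are in period 2; the period trend gives F the larger value.
For reference (kJ/mol): O 141, F 328, Ca 2, Sb 103, Pb 35.
So from highest to lowest: F > O > Sb > Pb > Ca.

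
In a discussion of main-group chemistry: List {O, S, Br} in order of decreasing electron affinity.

O is in period 2, group 16; S is in period 3, group 16; Br is in period 4, group 17.
Electron affinity generally becomes more exothermic across a period toward the halogens and less exothermic down a group.
Here both period and group differ, so the two effects have to be weighed against each other.
S > O: this pair runs against the simple trend — see the exception note.
Br > S: the two effects oppose for this pair; the across-period effect wins (325 vs 200 kJ/mol).
Note the exception: S has a higher electron affinity than O, contrary to the simple trend — the compact 2p subshell of O repels the added electron more than S's larger 3p does.
For reference (kJ/mol): O 141, S 200, Br 325.
So from highest to lowest: Br > S > O.

Br > S > O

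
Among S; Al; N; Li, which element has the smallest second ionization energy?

Al

Consider each +1 ion: S⁺ still has 5 valence electrons; Al⁺ still has 2 valence electrons; N⁺ still has 4 valence electrons; Li⁺ is the bare [He] core.
Breaking into a closed-shell core is much more expensive than removing a leftover valence electron — Li has the largest IE_2 here.
Valence configurations: S⁺ [Ne]3s²3p³, Al⁺ [Ne]3s², N⁺ [He]2s²2p².
Tabulated IE_2 (kJ/mol): S 2252, Al 1817, N 2856, Li 7298.
Hence IE_2: Al < S < N < Li.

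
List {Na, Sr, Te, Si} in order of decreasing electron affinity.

Te > Si > Na > Sr

Atoms with high Z_eff and room in the valence shell (especially the halogens) have the most exothermic electron affinities.
Neither a single period nor a single group — weigh both effects.
Na > Sr: the two effects oppose for this pair; the down-group effect wins (53 vs 5 kJ/mol).
Si > Na: Si lies to the right of Na in period 3, so the across-period effect alone puts Si higher.
Te > Si: the two effects oppose for this pair; the across-period effect wins (190 vs 134 kJ/mol).
Approximate values (kJ/mol): Na 53, Si 134, Sr 5, Te 190.
So from highest to lowest: Te > Si > Na > Sr.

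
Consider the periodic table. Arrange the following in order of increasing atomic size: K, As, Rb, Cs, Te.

As < Te < K < Rb < Cs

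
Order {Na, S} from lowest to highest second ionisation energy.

Consider each +1 ion: Na⁺ is the bare [Ne] core; S⁺ still has 5 valence electrons.
Core electrons are held far more tightly than valence electrons, so Na tops the IE_2 order.
The numbers (kJ/mol): Na 4562, S 2252.
Overall IE_2 order: S < Na.

S, Na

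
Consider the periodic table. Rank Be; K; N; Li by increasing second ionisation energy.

Be < N < K < Li

IE_2 is the cost of taking one more electron from the +1 cation: Be⁺ still has 1 valence electron; K⁺ is the bare [Ar] core; N⁺ still has 4 valence electrons; Li⁺ is the bare [He] core.
Breaking into a closed-shell core is much more expensive than removing a leftover valence electron — K and Li have the largest IE_2 here.
Valence configurations: Be⁺ [He]2s¹, N⁺ [He]2s²2p².
The numbers (kJ/mol): Be 1757, K 3052, N 2856, Li 7298.
Overall IE_2 order: Be < N < K < Li.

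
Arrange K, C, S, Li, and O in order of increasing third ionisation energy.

S, K, C, O, Li

The third ionization energy removes an electron from the +2 ion. For each element: K²⁺ is already 1 electron into the core; C²⁺ still has 2 valence electrons; S²⁺ still has 4 valence electrons; Li²⁺ is already 1 electron into the core; O²⁺ still has 4 valence electrons.
Usually core removal costs more than valence removal, but here the competition is close: a tightly held n=2 valence electron can cost more to remove than an n=3 core electron, so the actual values have to decide it.
Valence configurations: C²⁺ [He]2s², S²⁺ [Ne]3s²3p², O²⁺ [He]2s²2p².
The numbers (kJ/mol): K 4420, C 4620, S 3357, Li 11815, O 5300.
Putting it together, IE_3: S < K < C < O < Li.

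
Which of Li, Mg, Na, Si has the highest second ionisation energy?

Li

After 1 electron has been removed, what remains? Li⁺ is the bare [He] core; Mg⁺ still has 1 valence electron; Na⁺ is the bare [Ne] core; Si⁺ still has 3 valence electrons.
Core electrons are held far more tightly than valence electrons, so Na and Li top the IE_2 order.
Valence configurations: Mg⁺ [Ne]3s¹, Si⁺ [Ne]3s²3p¹.
Approximate IE_2 values (kJ/mol): Li 7298, Mg 1451, Na 4562, Si 1577.
Putting it together, IE_2: Mg < Si < Na < Li.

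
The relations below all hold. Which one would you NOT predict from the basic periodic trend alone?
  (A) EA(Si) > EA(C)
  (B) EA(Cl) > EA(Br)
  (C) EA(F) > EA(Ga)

(A)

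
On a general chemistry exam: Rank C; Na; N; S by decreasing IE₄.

After 3 electrons have been removed, what remains? C³⁺ still has 1 valence electron; Na³⁺ is already 2 electrons into the core; N³⁺ still has 2 valence electrons; S³⁺ still has 3 valence electrons.
Core electrons are held far more tightly than valence electrons, so Na tops the IE_4 order.
Valence configurations: C³⁺ [He]2s¹, N³⁺ [He]2s², S³⁺ [Ne]3s²3p¹.
The numbers (kJ/mol): C 6223, Na 9543, N 7475, S 4556.
Overall IE_4 order: S < C < N < Na.

Na > N > C > S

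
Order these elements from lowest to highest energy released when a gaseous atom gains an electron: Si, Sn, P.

P < Sn < Si

Si is in period 3, group 14; P is in period 3, group 15; Sn is in period 5, group 14.
Adding an electron releases more energy for atoms nearer the top right (short of the noble gases).
Neither a single period nor a single group — weigh both effects.
Sn > P: this pair runs against the simple trend — see the exception note.
Si > Sn: they share group 14; the group trend gives Si the larger value.
Note the exception: Sn has a higher electron affinity than P, contrary to the simple trend — adding an electron to P's half-filled np³ subshell costs electron-pairing energy.
Note the exception: Si has a higher electron affinity than P, contrary to the simple trend — adding an electron to P's half-filled 3p³ is unfavourable, so Si (3p²) has the more exothermic EA.
For reference (kJ/mol): Si 134, P 72, Sn 107.
So from lowest to highest: P < Sn < Si.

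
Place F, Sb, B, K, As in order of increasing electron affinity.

B, K, As, Sb, F

B is in period 2, group 13; F is in period 2, group 17; K is in period 4, group 1; As is in period 4, group 15; Sb is in period 5, group 15.
Adding an electron releases more energy for atoms nearer the top right (short of the noble gases).
These span different periods and groups, so the two trends combine.
K > B: this pair runs against the simple trend — see the exception note.
As > K: As lies to the right of K in period 4, so the across-period effect alone puts As higher.
Sb > As: this pair runs against the simple trend — see the exception note.
F > Sb: both effects reinforce here, so F is clearly the higher of the two.
Note the exception: K has a higher electron affinity than B, contrary to the simple trend — B's ns²np¹ configuration gives only a small electron affinity — the sparsely filled np subshell binds an added electron weakly.
Note the exception: Sb has a higher electron affinity than As, contrary to the simple trend — both are half-filled np³, but the pairing/repulsion penalty for the added electron shrinks as the p orbitals become larger and more diffuse down the group, and for Sb that outweighs the weaker nuclear attraction.
Approximate values (kJ/mol): B 27, F 328, K 48, As 78, Sb 103.
So from lowest to highest: B < K < As < Sb < F.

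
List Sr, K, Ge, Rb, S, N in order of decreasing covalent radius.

N is in period 2, group 15; S is in period 3, group 16; K is in period 4, group 1; Ge is in period 4, group 14; Rb is in period 5, group 1; Sr is in period 5, group 2.
Across a period the added protons contract the valence shell; down a group each new principal shell makes the atom larger.
Neither a single period nor a single group — weigh both effects.
S > N: period and group pull opposite ways; the down-group shift dominates (103 vs 71 pm).
Ge > S: both effects reinforce here, so Ge is clearly the larger of the two.
Sr > Ge: both effects reinforce here, so Sr is clearly the larger of the two.
K > Sr: the two effects oppose for this pair; the across-period effect wins (196 vs 185 pm).
Rb > K: Rb sits below K in group 1, so the down-group effect alone puts Rb larger.
For reference (pm): N 71, S 103, K 196, Ge 121, Rb 210, Sr 185.
So from largest to smallest: Rb > K > Sr > Ge > S > N.

Rb > K > Sr > Ge > S > N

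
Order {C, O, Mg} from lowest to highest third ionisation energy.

Consider each +2 ion: C²⁺ still has 2 valence electrons; O²⁺ still has 4 valence electrons; Mg²⁺ is the bare [Ne] core.
Core electrons are held far more tightly than valence electrons, so Mg tops the IE_3 order.
Valence configurations: C²⁺ [He]2s², O²⁺ [He]2s²2p².
Approximate IE_3 values (kJ/mol): C 4620, O 5300, Mg 7733.
Hence IE_3: C < O < Mg.

C, O, Mg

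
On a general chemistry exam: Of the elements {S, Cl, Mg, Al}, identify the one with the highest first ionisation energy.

Cl

Mg is in period 3, group 2; Al is in period 3, group 13; S is in period 3, group 16; Cl is in period 3, group 17.
IE₁ increases left→right with effective nuclear charge and decreases top→bottom as the valence shell moves farther out.
All lie in period 3; the across-period trend (first ionization energy increases left to right) applies, with the exception below.
Note the exception: Mg has a higher first ionization energy than Al, contrary to the simple trend — Al's single 3p electron is easier to remove than one from Mg's filled 3s².
Tabulated first ionization energy (kJ/mol): Mg 738, Al 578, S 1000, Cl 1251.
The highest first ionisation energy among these belongs to Cl.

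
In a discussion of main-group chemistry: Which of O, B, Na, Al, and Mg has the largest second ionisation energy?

IE_2 is the cost of taking one more electron from the +1 cation: O⁺ still has 5 valence electrons; B⁺ still has 2 valence electrons; Na⁺ is the bare [Ne] core; Al⁺ still has 2 valence electrons; Mg⁺ still has 1 valence electron.
Breaking into a closed-shell core is much more expensive than removing a leftover valence electron — Na has the largest IE_2 here.
Valence configurations: O⁺ [He]2s²2p³, B⁺ [He]2s², Al⁺ [Ne]3s², Mg⁺ [Ne]3s¹.
Approximate IE_2 values (kJ/mol): O 3388, B 2427, Na 4562, Al 1817, Mg 1451.
Overall IE_2 order: Mg < Al < B < O < Na.

Na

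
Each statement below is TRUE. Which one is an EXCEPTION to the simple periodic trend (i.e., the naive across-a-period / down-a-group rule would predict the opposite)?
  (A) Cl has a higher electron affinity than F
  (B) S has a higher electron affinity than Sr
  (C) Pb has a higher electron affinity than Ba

(A)

The general trend: electron affinity increases across a period and decreases down a group.
(A) Cl (period 3, group 17) vs F (period 2, group 17): the stated order contradicts the simple trend.
(B) S (period 3, group 16) vs Sr (period 5, group 2): the stated order agrees with the simple trend.
(C) Pb (period 6, group 14) vs Ba (period 6, group 2): the stated order agrees with the simple trend.
The exception is (A): F's small 2p subshell makes the incoming electron feel strong e⁻–e⁻ repulsion, so Cl actually releases more energy on gaining an electron.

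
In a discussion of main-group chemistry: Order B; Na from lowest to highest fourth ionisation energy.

After 3 electrons have been removed, what remains? B³⁺ is the bare [He] core; Na³⁺ is already 2 electrons into the core.
All of these are removing an electron from a noble-gas core or deeper; the smaller core (lower principal quantum number) is held far more tightly, and within a period the higher nuclear charge binds the same core more tightly.
Approximate IE_4 values (kJ/mol): B 25026, Na 9543.
Hence IE_4: Na < B.

Na, B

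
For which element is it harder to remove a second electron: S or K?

K

Consider each +1 ion: S⁺ still has 5 valence electrons; K⁺ is the bare [Ar] core.
Pulling an electron out of a noble-gas core costs far more than removing a remaining valence electron, so K sits at the high end of IE_2.
Approximate IE_2 values (kJ/mol): S 2252, K 3052.
Hence IE_2: S < K.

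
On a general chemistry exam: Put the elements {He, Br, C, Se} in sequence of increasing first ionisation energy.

He is in period 1, group 18; C is in period 2, group 14; Se is in period 4, group 16; Br is in period 4, group 17.
Across a period the outer electron is held more tightly (higher IE₁); down a group it sits in a higher shell, more shielded, and comes off more easily.
Neither a single period nor a single group — weigh both effects.
C > Se: the two effects oppose for this pair; the down-group effect wins (1086 vs 941 kJ/mol).
Br > C: the two effects oppose for this pair; the across-period effect wins (1140 vs 1086 kJ/mol).
He > Br: both effects reinforce here, so He is clearly the higher of the two.
For reference (kJ/mol): He 2372, C 1086, Se 941, Br 1140.
So from lowest to highest: Se < C < Br < He.

Se < C < Br < He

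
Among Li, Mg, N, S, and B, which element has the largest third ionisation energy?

After 2 electrons have been removed, what remains? Li²⁺ is already 1 electron into the core; Mg²⁺ is the bare [Ne] core; N²⁺ still has 3 valence electrons; S²⁺ still has 4 valence electrons; B²⁺ still has 1 valence electron.
Pulling an electron out of a noble-gas core costs far more than removing a remaining valence electron, so Mg and Li sit at the high end of IE_3.
Valence configurations: N²⁺ [He]2s²2p¹, S²⁺ [Ne]3s²3p², B²⁺ [He]2s¹.
Tabulated IE_3 (kJ/mol): Li 11815, Mg 7733, N 4578, S 3357, B 3660.
Hence IE_3: S < B < N < Mg < Li.

Li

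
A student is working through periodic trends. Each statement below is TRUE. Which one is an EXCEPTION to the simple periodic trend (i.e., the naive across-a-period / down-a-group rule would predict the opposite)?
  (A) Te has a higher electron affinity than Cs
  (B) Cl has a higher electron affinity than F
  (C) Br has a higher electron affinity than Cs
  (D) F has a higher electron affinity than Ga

The general trend: electron affinity increases across a period and decreases down a group.
(A) Te (period 5, group 16) vs Cs (period 6, group 1): the stated order agrees with the simple trend.
(B) Cl (period 3, group 17) vs F (period 2, group 17): the stated order contradicts the simple trend.
(C) Br (period 4, group 17) vs Cs (period 6, group 1): the stated order agrees with the simple trend.
(D) F (period 2, group 17) vs Ga (period 4, group 13): the stated order agrees with the simple trend.
The exception is (B): F's small 2p subshell makes the incoming electron feel strong e⁻–e⁻ repulsion, so Cl actually releases more energy on gaining an electron.

(B)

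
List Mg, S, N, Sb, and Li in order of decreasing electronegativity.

Li is in period 2, group 1; N is in period 2, group 15; Mg is in period 3, group 2; S is in period 3, group 16; Sb is in period 5, group 15.
Smaller atoms with higher effective nuclear charge are more electronegative.
These span different periods and groups, so the two trends combine.
Mg > Li: period and group pull opposite ways; the across-period shift dominates (1.31 vs 0.98).
Sb > Mg: period and group pull opposite ways; the across-period shift dominates (2.05 vs 1.31).
S > Sb: both effects reinforce here, so S is clearly the higher of the two.
N > S: the two effects oppose for this pair; the down-group effect wins (3.04 vs 2.58).
Approximate values (Pauling): Li 0.98, N 3.04, Mg 1.31, S 2.58, Sb 2.05.
So from highest to lowest: N > S > Sb > Mg > Li.

N > S > Sb > Mg > Li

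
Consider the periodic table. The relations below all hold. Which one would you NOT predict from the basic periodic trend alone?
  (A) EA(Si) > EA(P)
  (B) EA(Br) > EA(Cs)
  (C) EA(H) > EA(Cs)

The general trend: electron affinity increases across a period and decreases down a group.
(A) Si (period 3, group 14) vs P (period 3, group 15): the stated order contradicts the simple trend.
(B) Br (period 4, group 17) vs Cs (period 6, group 1): the stated order agrees with the simple trend.
(C) H (period 1, group 1) vs Cs (period 6, group 1): the stated order agrees with the simple trend.
The exception is (A): adding an electron to P's half-filled 3p³ is unfavourable, so Si (3p²) has the more exothermic EA.

(A)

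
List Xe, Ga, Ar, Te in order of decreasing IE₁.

Ar > Xe > Te > Ga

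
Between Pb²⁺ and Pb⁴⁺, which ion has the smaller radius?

Both ions have Z = 82 protons, but Pb⁴⁺ has lost more electrons, so its remaining electrons feel a larger effective nuclear charge per electron and are pulled in more tightly.
Higher positive charge → smaller ion, so Pb²⁺ > Pb⁴⁺.

Pb⁴⁺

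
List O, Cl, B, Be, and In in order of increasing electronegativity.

Be < In < B < Cl < O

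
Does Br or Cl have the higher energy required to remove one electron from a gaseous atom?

Cl is in period 3, group 17; Br is in period 4, group 17.
IE₁ increases left→right with effective nuclear charge and decreases top→bottom as the valence shell moves farther out.
All are in group 17, so first ionization energy increases up the group.
So Cl has the higher energy required to remove one electron from a gaseous atom (Cl > Br).

Cl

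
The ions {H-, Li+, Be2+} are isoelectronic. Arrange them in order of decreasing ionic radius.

H- > Li+ > Be2+

All of these have 2 electrons, so size is governed by nuclear charge alone: the more protons, the stronger the pull on the same electron cloud, and the smaller the ion.
Nuclear charges: Be2+ (Z=4), Li+ (Z=3), H- (Z=1).
Largest to smallest: H- > Li+ > Be2+.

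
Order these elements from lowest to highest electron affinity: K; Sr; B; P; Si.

B is in period 2, group 13; Si is in period 3, group 14; P is in period 3, group 15; K is in period 4, group 1; Sr is in period 5, group 2.
Adding an electron releases more energy for atoms nearer the top right (short of the noble gases).
These span different periods and groups, so the two trends combine.
B > Sr: relative to Sr, both the across-period and down-group shifts push B's electron affinity up.
K > B: this pair runs against the simple trend — see the exception note.
P > K: relative to K, both the across-period and down-group shifts push P's electron affinity up.
Si > P: this pair runs against the simple trend — see the exception note.
Note the exception: K has a higher electron affinity than B, contrary to the simple trend — B's ns²np¹ configuration gives only a small electron affinity — the sparsely filled np subshell binds an added electron weakly.
Note the exception: Si has a higher electron affinity than P, contrary to the simple trend — adding an electron to P's half-filled 3p³ is unfavourable, so Si (3p²) has the more exothermic EA.
Approximate values (kJ/mol): B 27, Si 134, P 72, K 48, Sr 5.
So from lowest to highest: Sr < B < K < P < Si.

Sr, B, K, P, Si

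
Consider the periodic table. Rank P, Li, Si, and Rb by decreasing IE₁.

Li is in period 2, group 1; Si is in period 3, group 14; P is in period 3, group 15; Rb is in period 5, group 1.
First ionization energy rises across a period (greater Z_eff holds electrons more tightly) and falls down a group (valence electrons are farther from the nucleus).
Here both period and group differ, so the two effects have to be weighed against each other.
Li > Rb: Li sits above Rb in group 1, so the down-group effect alone puts Li higher.
Si > Li: period and group pull opposite ways; the across-period shift dominates (786 vs 520 kJ/mol).
P > Si: both are in period 3; the period trend gives P the larger value.
Tabulated first ionization energy (kJ/mol): Li 520, Si 786, P 1012, Rb 403.
So from highest to lowest: P > Si > Li > Rb.

P > Si > Li > Rb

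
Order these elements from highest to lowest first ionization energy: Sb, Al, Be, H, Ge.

H is in period 1, group 1; Be is in period 2, group 2; Al is in period 3, group 13; Ge is in period 4, group 14; Sb is in period 5, group 15.
IE₁ increases left→right with effective nuclear charge and decreases top→bottom as the valence shell moves farther out.
A diagonal step moves right (one effect) and down (the opposite effect) at once.
Ge > Al: period and group pull opposite ways; the across-period shift dominates (762 vs 578 kJ/mol).
Sb > Ge: the two effects oppose for this pair; the across-period effect wins (831 vs 762 kJ/mol).
Be > Sb: period and group pull opposite ways; the down-group shift dominates (900 vs 831 kJ/mol).
H > Be: period and group pull opposite ways; the down-group shift dominates (1312 vs 900 kJ/mol).
Tabulated first ionization energy (kJ/mol): H 1312, Be 900, Al 578, Ge 762, Sb 831.
So from highest to lowest: H > Be > Sb > Ge > Al.

H, Be, Sb, Ge, Al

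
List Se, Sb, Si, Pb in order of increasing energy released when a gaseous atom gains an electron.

Si is in period 3, group 14; Se is in period 4, group 16; Sb is in period 5, group 15; Pb is in period 6, group 14.
EA tends to increase across a period and decrease down a group, though the pattern is less regular than for IE or radius.
These span different periods and groups, so the two trends combine.
Sb > Pb: relative to Pb, both the across-period and down-group shifts push Sb's electron affinity up.
Si > Sb: the two effects oppose for this pair; the down-group effect wins (134 vs 103 kJ/mol).
Se > Si: period and group pull opposite ways; the across-period shift dominates (195 vs 134 kJ/mol).
Approximate values (kJ/mol): Si 134, Se 195, Sb 103, Pb 35.
So from lowest to highest: Pb < Sb < Si < Se.

Pb < Sb < Si < Se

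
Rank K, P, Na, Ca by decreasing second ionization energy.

Consider each +1 ion: K⁺ is the bare [Ar] core; P⁺ still has 4 valence electrons; Na⁺ is the bare [Ne] core; Ca⁺ still has 1 valence electron.
Core electrons are held far more tightly than valence electrons, so K and Na top the IE_2 order.
Valence configurations: P⁺ [Ne]3s²3p², Ca⁺ [Ar]4s¹.
Tabulated IE_2 (kJ/mol): K 3052, P 1907, Na 4562, Ca 1145.
So the second ionization energies run Ca < P < K < Na.

Na > K > P > Ca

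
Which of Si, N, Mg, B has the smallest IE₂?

Mg

IE_2 is the cost of taking one more electron from the +1 cation: Si⁺ still has 3 valence electrons; N⁺ still has 4 valence electrons; Mg⁺ still has 1 valence electron; B⁺ still has 2 valence electrons.
All are still removing valence electrons, so compare the +1 ions as you would atoms: IE_2 generally rises across a period (higher Z_eff) and falls down a group (larger shell), subject to the usual subshell exceptions.
Valence configurations: Si⁺ [Ne]3s²3p¹, N⁺ [He]2s²2p², Mg⁺ [Ne]3s¹, B⁺ [He]2s².
Approximate IE_2 values (kJ/mol): Si 1577, N 2856, Mg 1451, B 2427.
Overall IE_2 order: Mg < Si < B < N.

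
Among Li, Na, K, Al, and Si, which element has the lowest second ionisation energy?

The second ionization energy removes an electron from the +1 ion. For each element: Li⁺ is the bare [He] core; Na⁺ is the bare [Ne] core; K⁺ is the bare [Ar] core; Al⁺ still has 2 valence electrons; Si⁺ still has 3 valence electrons.
Core electrons are held far more tightly than valence electrons, so K, Na and Li top the IE_2 order.
Valence configurations: Al⁺ [Ne]3s², Si⁺ [Ne]3s²3p¹.
Si⁺ loses a lone 3p electron whereas Al⁺ must break into a filled 3s² pair, so IE_2(Al) > IE_2(Si) even though Si has the higher nuclear charge.
The numbers (kJ/mol): Li 7298, Na 4562, K 3052, Al 1817, Si 1577.
So the second ionization energies run Si < Al < K < Na < Li.

Si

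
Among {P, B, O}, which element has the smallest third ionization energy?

IE_3 is the cost of taking one more electron from the +2 cation: P²⁺ still has 3 valence electrons; B²⁺ still has 1 valence electron; O²⁺ still has 4 valence electrons.
All are still removing valence electrons, so compare the +2 ions as you would atoms: IE_3 generally rises across a period (higher Z_eff) and falls down a group (larger shell), subject to the usual subshell exceptions.
Valence configurations: P²⁺ [Ne]3s²3p¹, B²⁺ [He]2s¹, O²⁺ [He]2s²2p².
The numbers (kJ/mol): P 2914, B 3660, O 5300.
Putting it together, IE_3: P < B < O.

P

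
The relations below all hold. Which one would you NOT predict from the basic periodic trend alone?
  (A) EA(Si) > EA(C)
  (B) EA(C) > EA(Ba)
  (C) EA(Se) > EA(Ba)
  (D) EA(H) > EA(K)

(A)

The general trend: electron affinity increases across a period and decreases down a group.
(A) Si (period 3, group 14) vs C (period 2, group 14): the stated order contradicts the simple trend.
(B) C (period 2, group 14) vs Ba (period 6, group 2): the stated order agrees with the simple trend.
(C) Se (period 4, group 16) vs Ba (period 6, group 2): the stated order agrees with the simple trend.
(D) H (period 1, group 1) vs K (period 4, group 1): the stated order agrees with the simple trend.
The exception is (A): Si's larger, more diffuse 3p orbitals accept an added electron slightly more readily than C's compact 2p.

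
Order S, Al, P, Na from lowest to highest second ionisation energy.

IE_2 is the cost of taking one more electron from the +1 cation: S⁺ still has 5 valence electrons; Al⁺ still has 2 valence electrons; P⁺ still has 4 valence electrons; Na⁺ is the bare [Ne] core.
Core electrons are held far more tightly than valence electrons, so Na tops the IE_2 order.
Valence configurations: S⁺ [Ne]3s²3p³, Al⁺ [Ne]3s², P⁺ [Ne]3s²3p².
Tabulated IE_2 (kJ/mol): S 2252, Al 1817, P 1907, Na 4562.
Hence IE_2: Al < P < S < Na.

Al < P < S < Na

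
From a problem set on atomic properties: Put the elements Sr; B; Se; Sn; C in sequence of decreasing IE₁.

B is in period 2, group 13; C is in period 2, group 14; Se is in period 4, group 16; Sr is in period 5, group 2; Sn is in period 5, group 14.
Removing the outermost electron gets harder across a period and easier down a group.
Here both period and group differ, so the two effects have to be weighed against each other.
Sn > Sr: both are in period 5; the period trend gives Sn the larger value.
B > Sn: period and group pull opposite ways; the down-group shift dominates (801 vs 709 kJ/mol).
Se > B: period and group pull opposite ways; the across-period shift dominates (941 vs 801 kJ/mol).
C > Se: the two effects oppose for this pair; the down-group effect wins (1086 vs 941 kJ/mol).
Approximate values (kJ/mol): B 801, C 1086, Se 941, Sr 550, Sn 709.
So from highest to lowest: C > Se > B > Sn > Sr.

C, Se, B, Sn, Sr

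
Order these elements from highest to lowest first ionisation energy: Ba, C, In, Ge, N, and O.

C is in period 2, group 14; N is in period 2, group 15; O is in period 2, group 16; Ge is in period 4, group 14; In is in period 5, group 13; Ba is in period 6, group 2.
IE₁ increases left→right with effective nuclear charge and decreases top→bottom as the valence shell moves farther out.
Here both period and group differ, so the two effects have to be weighed against each other.
In > Ba: relative to Ba, both the across-period and down-group shifts push In's first ionization energy up.
Ge > In: both effects reinforce here, so Ge is clearly the higher of the two.
C > Ge: C sits above Ge in group 14, so the down-group effect alone puts C higher.
O > C: O lies to the right of C in period 2, so the across-period effect alone puts O higher.
N > O: this pair runs against the simple trend — see the exception note.
Note the exception: N has a higher first ionization energy than O, contrary to the simple trend — pairing an electron in O's 2p⁴ costs repulsion energy, so O ionizes more easily than half-filled N (2p³).
Tabulated first ionization energy (kJ/mol): C 1086, N 1402, O 1314, Ge 762, In 558, Ba 503.
So from highest to lowest: N > O > C > Ge > In > Ba.

N > O > C > Ge > In > Ba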